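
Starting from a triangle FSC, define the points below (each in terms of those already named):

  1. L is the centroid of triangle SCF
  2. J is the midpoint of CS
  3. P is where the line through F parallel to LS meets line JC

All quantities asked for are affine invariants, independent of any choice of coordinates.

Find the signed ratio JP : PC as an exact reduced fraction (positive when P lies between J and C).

Choose coordinates F = (0, 0), S = (1, 0), C = (0, 1).
1. L is the centroid of triangle SCF ⇒ L = (1/3, 1/3)
2. J is the midpoint of CS ⇒ J = (1/2, 1/2)
3. P is where the line through F parallel to LS meets line JC ⇒ P = (2, -1)
P = J + t·(C−J) with t = -3, so JP:PC = t:(1−t) = -3:4

JP:PC = -3/4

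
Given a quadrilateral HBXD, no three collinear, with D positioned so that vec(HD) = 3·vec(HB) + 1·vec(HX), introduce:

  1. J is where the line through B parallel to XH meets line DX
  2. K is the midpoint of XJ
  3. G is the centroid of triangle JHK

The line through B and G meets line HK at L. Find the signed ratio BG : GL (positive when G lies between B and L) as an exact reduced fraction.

Assign H = (0, 0), B = (1, 0), X = (0, 1), D = (3, 1) — the answer is frame-independent, so this choice is without loss of generality.
1. J is where the line through B parallel to XH meets line DX ⇒ J = (1, 1)
2. K is the midpoint of XJ ⇒ K = (1/2, 1)
3. G is the centroid of triangle JHK ⇒ G = (1/2, 2/3)
line BG meets HK at L = (2/5, 4/5)
G = B + t·(L−B) with t = 5/6, so BG:GL = 5/6:1/6

BG:GL = 5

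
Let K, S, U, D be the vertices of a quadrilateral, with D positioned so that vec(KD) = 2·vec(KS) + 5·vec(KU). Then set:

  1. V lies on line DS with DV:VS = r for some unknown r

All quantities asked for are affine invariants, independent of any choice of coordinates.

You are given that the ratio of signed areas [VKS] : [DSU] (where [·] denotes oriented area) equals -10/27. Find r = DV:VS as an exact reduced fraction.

Assign K = (0, 0), S = (1, 0), U = (0, 1), D = (2, 5) — the answer is frame-independent, so this choice is without loss of generality.
1. With DV:VS = r, write λ = r/(r+1) so V = D + λ·(S−D); V is affine-linear in λ
Every point depending on V is an affine combination of V and λ-independent points, so each such coordinate is linear in λ; the λ² term in each signed area is a multiple of (S−D)×(S−D) = 0, so 2·[VKS] and 2·[DSU] are each linear in λ. Evaluating at λ=0 and λ=1:
  2·[VKS] = -5·λ + 5,   2·[DSU] = -6
So [VKS]:[DSU] = (-5·λ + 5) / (-6). Setting this equal to -10/27:
  -5·λ + 5 = -10/27·(-6)  ⇒  λ = 5/9
Then r = λ/(1−λ) = (5/9)/(4/9) = 5/4. Check: with r = 5/4, V = (13/9, 20/9) and [VKS]:[DSU] = -10/27 as required.

r = 5/4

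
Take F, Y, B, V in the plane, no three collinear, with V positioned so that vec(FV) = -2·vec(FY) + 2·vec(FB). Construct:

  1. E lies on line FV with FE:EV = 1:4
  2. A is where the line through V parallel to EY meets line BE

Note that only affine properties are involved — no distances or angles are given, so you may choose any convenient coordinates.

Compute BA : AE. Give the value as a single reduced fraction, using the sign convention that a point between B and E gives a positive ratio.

Choose coordinates F = (0, 0), Y = (1, 0), B = (0, 1), V = (-2, 2).
1. E lies on line FV with FE:EV = 1:4 ⇒ E = (-2/5, 2/5)
2. A is where the line through V parallel to EY meets line BE ⇒ A = (6/25, 34/25)
A = B + t·(E−B) with t = -3/5, so BA:AE = t:(1−t) = -3/5:8/5

BA:AE = -3/8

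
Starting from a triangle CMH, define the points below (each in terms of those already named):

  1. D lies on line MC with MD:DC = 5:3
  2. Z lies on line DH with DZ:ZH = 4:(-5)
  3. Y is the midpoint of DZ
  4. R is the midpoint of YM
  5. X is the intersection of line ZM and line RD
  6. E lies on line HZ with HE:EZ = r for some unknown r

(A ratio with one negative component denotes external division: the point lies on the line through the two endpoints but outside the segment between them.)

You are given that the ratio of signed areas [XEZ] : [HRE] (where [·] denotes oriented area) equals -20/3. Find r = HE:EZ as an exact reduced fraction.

Choose coordinates C = (0, 0), M = (1, 0), H = (0, 1).
1. D lies on line MC with MD:DC = 5:3 ⇒ D = (3/8, 0)
2. Z lies on line DH with DZ:ZH = 4:(-5) ⇒ Z = (15/8, -4)
3. Y is the midpoint of DZ ⇒ Y = (9/8, -2)
4. R is the midpoint of YM ⇒ R = (17/16, -1)
5. X is the intersection of line ZM and line RD ⇒ X = (31/24, -4/3)
6. With HE:EZ = r, write λ = r/(r+1) so E = H + λ·(Z−H); E is affine-linear in λ
Every point depending on E is an affine combination of E and λ-independent points, so each such coordinate is linear in λ; the λ² term in each signed area is a multiple of (Z−H)×(Z−H) = 0, so 2·[XEZ] and 2·[HRE] are each linear in λ. Evaluating at λ=0 and λ=1:
  2·[XEZ] = -25/12·λ + 25/12,   2·[HRE] = -25/16·λ
So [XEZ]:[HRE] = (-25/12·λ + 25/12) / (-25/16·λ). Setting this equal to -20/3:
  -25/12·λ + 25/12 = -20/3·(-25/16·λ)  ⇒  λ = 1/6
Then r = λ/(1−λ) = (1/6)/(5/6) = 1/5. Check: with r = 1/5, E = (5/16, 1/6) and [XEZ]:[HRE] = -20/3 as required.

r = 1/5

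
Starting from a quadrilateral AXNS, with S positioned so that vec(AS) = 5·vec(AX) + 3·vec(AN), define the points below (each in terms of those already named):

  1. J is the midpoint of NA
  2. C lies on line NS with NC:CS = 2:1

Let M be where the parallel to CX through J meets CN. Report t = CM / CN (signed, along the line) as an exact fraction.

t = 3/4

Work in coordinates with A = (0, 0), X = (1, 0), N = (0, 1), S = (5, 3).
1. J is the midpoint of NA ⇒ J = (0, 1/2)
2. C lies on line NS with NC:CS = 2:1 ⇒ C = (10/3, 7/3)
through J parallel to CX: direction (-7/3, -7/3); meets CN at M = (5/6, 4/3)
M = C + t·(N−C) with t = 3/4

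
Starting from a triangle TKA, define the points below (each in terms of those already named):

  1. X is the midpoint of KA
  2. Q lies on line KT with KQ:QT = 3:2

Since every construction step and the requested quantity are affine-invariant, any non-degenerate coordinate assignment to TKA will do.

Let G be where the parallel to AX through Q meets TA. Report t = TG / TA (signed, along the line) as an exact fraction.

t = 2/5

Work in coordinates with T = (0, 0), K = (1, 0), A = (0, 1).
1. X is the midpoint of KA ⇒ X = (1/2, 1/2)
2. Q lies on line KT with KQ:QT = 3:2 ⇒ Q = (2/5, 0)
through Q parallel to AX: direction (1/2, -1/2); meets TA at G = (0, 2/5)
G = T + t·(A−T) with t = 2/5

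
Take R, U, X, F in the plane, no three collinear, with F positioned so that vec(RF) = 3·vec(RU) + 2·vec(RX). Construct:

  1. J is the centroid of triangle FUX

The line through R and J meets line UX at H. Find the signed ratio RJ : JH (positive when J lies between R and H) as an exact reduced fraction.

RJ:JH = -7/4

Choose coordinates R = (0, 0), U = (1, 0), X = (0, 1), F = (3, 2).
1. J is the centroid of triangle FUX ⇒ J = (4/3, 1)
line RJ meets UX at H = (4/7, 3/7)
J = R + t·(H−R) with t = 7/3, so RJ:JH = 7/3:-4/3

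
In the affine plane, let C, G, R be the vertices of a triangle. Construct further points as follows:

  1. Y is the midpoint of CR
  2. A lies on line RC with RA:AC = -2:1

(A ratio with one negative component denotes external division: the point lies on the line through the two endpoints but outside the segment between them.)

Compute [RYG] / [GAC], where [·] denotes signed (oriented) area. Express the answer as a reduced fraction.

Set C = (0, 0), G = (1, 0), R = (0, 1); any affine frame gives the same invariant.
1. Y is the midpoint of CR ⇒ Y = (0, 1/2)
2. A lies on line RC with RA:AC = -2:1 ⇒ A = (0, -1)
2·[RYG] = 1/2, 2·[GAC] = -1
[RYG]:[GAC] = 1/2:-1 = -1/2

[RYG]:[GAC] = -1/2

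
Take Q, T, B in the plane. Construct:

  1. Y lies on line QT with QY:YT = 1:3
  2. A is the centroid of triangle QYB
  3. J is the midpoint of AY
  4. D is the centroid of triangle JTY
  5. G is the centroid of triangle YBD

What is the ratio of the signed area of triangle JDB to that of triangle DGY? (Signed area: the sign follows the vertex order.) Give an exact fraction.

[JDB]:[DGY] = 3

Choose coordinates Q = (0, 0), T = (1, 0), B = (0, 1).
1. Y lies on line QT with QY:YT = 1:3 ⇒ Y = (1/4, 0)
2. A is the centroid of triangle QYB ⇒ A = (1/12, 1/3)
3. J is the midpoint of AY ⇒ J = (1/6, 1/6)
4. D is the centroid of triangle JTY ⇒ D = (17/36, 1/18)
5. G is the centroid of triangle YBD ⇒ G = (13/54, 19/54)
2·[JDB] = 17/72, 2·[DGY] = 17/216
[JDB]:[DGY] = 17/72:17/216 = 3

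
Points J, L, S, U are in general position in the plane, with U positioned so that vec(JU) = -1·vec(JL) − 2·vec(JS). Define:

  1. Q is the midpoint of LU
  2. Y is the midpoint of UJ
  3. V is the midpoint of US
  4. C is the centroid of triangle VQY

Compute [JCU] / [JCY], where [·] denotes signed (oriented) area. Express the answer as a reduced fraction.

Work in coordinates with J = (0, 0), L = (1, 0), S = (0, 1), U = (-1, -2).
1. Q is the midpoint of LU ⇒ Q = (0, -1)
2. Y is the midpoint of UJ ⇒ Y = (-1/2, -1)
3. V is the midpoint of US ⇒ V = (-1/2, -1/2)
4. C is the centroid of triangle VQY ⇒ C = (-1/3, -5/6)
2·[JCU] = -1/6, 2·[JCY] = -1/12
[JCU]:[JCY] = -1/6:-1/12 = 2

[JCU]:[JCY] = 2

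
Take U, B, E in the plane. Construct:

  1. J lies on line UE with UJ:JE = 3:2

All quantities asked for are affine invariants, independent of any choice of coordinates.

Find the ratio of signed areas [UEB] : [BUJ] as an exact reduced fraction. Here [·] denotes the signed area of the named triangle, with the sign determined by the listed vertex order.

Choose coordinates U = (0, 0), B = (1, 0), E = (0, 1).
1. J lies on line UE with UJ:JE = 3:2 ⇒ J = (0, 3/5)
2·[UEB] = -1, 2·[BUJ] = -3/5
[UEB]:[BUJ] = -1:-3/5 = 5/3

[UEB]:[BUJ] = 5/3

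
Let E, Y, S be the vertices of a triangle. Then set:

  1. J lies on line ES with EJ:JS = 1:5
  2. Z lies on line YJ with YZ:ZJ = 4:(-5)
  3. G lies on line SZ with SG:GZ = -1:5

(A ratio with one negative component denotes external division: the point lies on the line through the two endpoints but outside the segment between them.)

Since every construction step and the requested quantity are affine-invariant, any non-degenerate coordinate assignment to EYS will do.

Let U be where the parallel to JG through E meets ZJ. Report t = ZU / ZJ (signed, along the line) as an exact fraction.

Set E = (0, 0), Y = (1, 0), S = (0, 1); any affine frame gives the same invariant.
1. J lies on line ES with EJ:JS = 1:5 ⇒ J = (0, 1/6)
2. Z lies on line YJ with YZ:ZJ = 4:(-5) ⇒ Z = (5, -2/3)
3. G lies on line SZ with SG:GZ = -1:5 ⇒ G = (-5/4, 17/12)
through E parallel to JG: direction (-5/4, 5/4); meets ZJ at U = (-1/5, 1/5)
U = Z + t·(J−Z) with t = 26/25

t = 26/25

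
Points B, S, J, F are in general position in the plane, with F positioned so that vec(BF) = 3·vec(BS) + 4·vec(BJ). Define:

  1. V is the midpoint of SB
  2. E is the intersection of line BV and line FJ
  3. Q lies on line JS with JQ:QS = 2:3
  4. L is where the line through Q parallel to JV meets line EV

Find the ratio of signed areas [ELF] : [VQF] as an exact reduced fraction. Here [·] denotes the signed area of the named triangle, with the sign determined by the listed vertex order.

Set B = (0, 0), S = (1, 0), J = (0, 1), F = (3, 4); any affine frame gives the same invariant.
1. V is the midpoint of SB ⇒ V = (1/2, 0)
2. E is the intersection of line BV and line FJ ⇒ E = (-1, 0)
3. Q lies on line JS with JQ:QS = 2:3 ⇒ Q = (2/5, 3/5)
4. L is where the line through Q parallel to JV meets line EV ⇒ L = (7/10, 0)
2·[ELF] = 34/5, 2·[VQF] = -19/10
[ELF]:[VQF] = 34/5:-19/10 = -68/19

[ELF]:[VQF] = -68/19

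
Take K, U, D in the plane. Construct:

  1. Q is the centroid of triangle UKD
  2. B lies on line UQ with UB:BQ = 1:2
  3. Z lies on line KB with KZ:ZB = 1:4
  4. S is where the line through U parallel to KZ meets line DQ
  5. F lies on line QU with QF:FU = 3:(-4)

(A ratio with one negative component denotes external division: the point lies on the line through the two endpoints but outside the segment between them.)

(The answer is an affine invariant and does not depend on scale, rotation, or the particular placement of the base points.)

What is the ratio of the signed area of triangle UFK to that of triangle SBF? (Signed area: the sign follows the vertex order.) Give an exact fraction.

[UFK]:[SBF] = 20/11

Work in coordinates with K = (0, 0), U = (1, 0), D = (0, 1).
1. Q is the centroid of triangle UKD ⇒ Q = (1/3, 1/3)
2. B lies on line UQ with UB:BQ = 1:2 ⇒ B = (7/9, 1/9)
3. Z lies on line KB with KZ:ZB = 1:4 ⇒ Z = (7/45, 1/45)
4. S is where the line through U parallel to KZ meets line DQ ⇒ S = (8/15, -1/15)
5. F lies on line QU with QF:FU = 3:(-4) ⇒ F = (-5/3, 4/3)
2·[UFK] = 4/3, 2·[SBF] = 11/15
[UFK]:[SBF] = 4/3:11/15 = 20/11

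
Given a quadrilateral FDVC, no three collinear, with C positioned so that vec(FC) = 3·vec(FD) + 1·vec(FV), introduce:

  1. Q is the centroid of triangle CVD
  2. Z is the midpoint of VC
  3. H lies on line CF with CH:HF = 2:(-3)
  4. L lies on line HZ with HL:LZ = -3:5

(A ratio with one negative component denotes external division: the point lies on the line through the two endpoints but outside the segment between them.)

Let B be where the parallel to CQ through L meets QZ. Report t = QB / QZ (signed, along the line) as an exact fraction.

Assign F = (0, 0), D = (1, 0), V = (0, 1), C = (3, 1) — the answer is frame-independent, so this choice is without loss of generality.
1. Q is the centroid of triangle CVD ⇒ Q = (4/3, 2/3)
2. Z is the midpoint of VC ⇒ Z = (3/2, 1)
3. H lies on line CF with CH:HF = 2:(-3) ⇒ H = (9, 3)
4. L lies on line HZ with HL:LZ = -3:5 ⇒ L = (81/4, 6)
through L parallel to CQ: direction (-5/3, -1/3); meets QZ at B = (79/36, 43/18)
B = Q + t·(Z−Q) with t = 31/6

t = 31/6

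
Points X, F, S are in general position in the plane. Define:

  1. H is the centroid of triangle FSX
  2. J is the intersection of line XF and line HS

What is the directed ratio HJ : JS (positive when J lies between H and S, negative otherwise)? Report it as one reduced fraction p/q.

Work in coordinates with X = (0, 0), F = (1, 0), S = (0, 1).
1. H is the centroid of triangle FSX ⇒ H = (1/3, 1/3)
2. J is the intersection of line XF and line HS ⇒ J = (1/2, 0)
J = H + t·(S−H) with t = -1/2, so HJ:JS = t:(1−t) = -1/2:3/2

HJ:JS = -1/3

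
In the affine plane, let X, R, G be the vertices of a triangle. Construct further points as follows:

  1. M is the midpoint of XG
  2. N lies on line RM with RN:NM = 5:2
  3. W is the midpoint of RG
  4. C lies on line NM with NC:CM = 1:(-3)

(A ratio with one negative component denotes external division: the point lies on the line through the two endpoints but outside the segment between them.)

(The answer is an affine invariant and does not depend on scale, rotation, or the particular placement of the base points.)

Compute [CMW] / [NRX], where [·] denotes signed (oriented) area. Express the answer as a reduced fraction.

Work in coordinates with X = (0, 0), R = (1, 0), G = (0, 1).
1. M is the midpoint of XG ⇒ M = (0, 1/2)
2. N lies on line RM with RN:NM = 5:2 ⇒ N = (2/7, 5/14)
3. W is the midpoint of RG ⇒ W = (1/2, 1/2)
4. C lies on line NM with NC:CM = 1:(-3) ⇒ C = (3/7, 2/7)
2·[CMW] = -3/28, 2·[NRX] = -5/14
[CMW]:[NRX] = -3/28:-5/14 = 3/10

[CMW]:[NRX] = 3/10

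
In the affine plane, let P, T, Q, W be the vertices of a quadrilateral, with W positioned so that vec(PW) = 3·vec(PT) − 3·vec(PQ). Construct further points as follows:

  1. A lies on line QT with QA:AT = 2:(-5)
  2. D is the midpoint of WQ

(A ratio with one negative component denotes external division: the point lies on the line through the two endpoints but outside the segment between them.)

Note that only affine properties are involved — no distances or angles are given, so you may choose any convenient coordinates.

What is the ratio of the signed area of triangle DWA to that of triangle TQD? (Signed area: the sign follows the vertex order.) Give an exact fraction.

Choose coordinates P = (0, 0), T = (1, 0), Q = (0, 1), W = (3, -3).
1. A lies on line QT with QA:AT = 2:(-5) ⇒ A = (-2/3, 5/3)
2. D is the midpoint of WQ ⇒ D = (3/2, -1)
2·[DWA] = -1/3, 2·[TQD] = 1/2
[DWA]:[TQD] = -1/3:1/2 = -2/3

[DWA]:[TQD] = -2/3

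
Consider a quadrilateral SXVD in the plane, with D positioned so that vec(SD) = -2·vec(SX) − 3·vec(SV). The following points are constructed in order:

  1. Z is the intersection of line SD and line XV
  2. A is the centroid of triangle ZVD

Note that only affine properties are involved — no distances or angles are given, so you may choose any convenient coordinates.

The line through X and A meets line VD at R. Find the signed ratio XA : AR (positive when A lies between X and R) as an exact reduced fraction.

Choose coordinates S = (0, 0), X = (1, 0), V = (0, 1), D = (-2, -3).
1. Z is the intersection of line SD and line XV ⇒ Z = (2/5, 3/5)
2. A is the centroid of triangle ZVD ⇒ A = (-8/15, -7/15)
line XA meets VD at R = (-10/13, -7/13)
A = X + t·(R−X) with t = 13/15, so XA:AR = 13/15:2/15

XA:AR = 13/2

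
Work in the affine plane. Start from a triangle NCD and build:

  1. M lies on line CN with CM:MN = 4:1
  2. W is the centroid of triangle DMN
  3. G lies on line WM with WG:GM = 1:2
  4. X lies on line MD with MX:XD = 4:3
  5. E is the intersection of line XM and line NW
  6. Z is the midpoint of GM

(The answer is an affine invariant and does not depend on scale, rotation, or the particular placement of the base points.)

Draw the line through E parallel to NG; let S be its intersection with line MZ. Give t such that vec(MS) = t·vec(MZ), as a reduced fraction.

Set N = (0, 0), C = (1, 0), D = (0, 1); any affine frame gives the same invariant.
1. M lies on line CN with CM:MN = 4:1 ⇒ M = (1/5, 0)
2. W is the centroid of triangle DMN ⇒ W = (1/15, 1/3)
3. G lies on line WM with WG:GM = 1:2 ⇒ G = (1/9, 2/9)
4. X lies on line MD with MX:XD = 4:3 ⇒ X = (3/35, 4/7)
5. E is the intersection of line XM and line NW ⇒ E = (1/10, 1/2)
6. Z is the midpoint of GM ⇒ Z = (7/45, 1/9)
through E parallel to NG: direction (1/9, 2/9); meets MZ at S = (2/45, 7/18)
S = M + t·(Z−M) with t = 7/2

t = 7/2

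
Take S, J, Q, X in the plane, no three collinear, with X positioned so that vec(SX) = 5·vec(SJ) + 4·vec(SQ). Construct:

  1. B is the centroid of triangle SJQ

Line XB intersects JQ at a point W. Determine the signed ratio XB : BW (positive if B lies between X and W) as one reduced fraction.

XB:BW = -25

Set S = (0, 0), J = (1, 0), Q = (0, 1), X = (5, 4); any affine frame gives the same invariant.
1. B is the centroid of triangle SJQ ⇒ B = (1/3, 1/3)
line XB meets JQ at W = (13/25, 12/25)
B = X + t·(W−X) with t = 25/24, so XB:BW = 25/24:-1/24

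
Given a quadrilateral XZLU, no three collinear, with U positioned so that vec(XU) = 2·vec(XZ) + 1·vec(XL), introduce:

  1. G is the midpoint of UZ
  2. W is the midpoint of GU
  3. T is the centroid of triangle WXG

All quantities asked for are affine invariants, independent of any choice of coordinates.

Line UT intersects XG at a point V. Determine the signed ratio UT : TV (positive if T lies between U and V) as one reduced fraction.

UT:TV = 5

Set X = (0, 0), Z = (1, 0), L = (0, 1), U = (2, 1); any affine frame gives the same invariant.
1. G is the midpoint of UZ ⇒ G = (3/2, 1/2)
2. W is the midpoint of GU ⇒ W = (7/4, 3/4)
3. T is the centroid of triangle WXG ⇒ T = (13/12, 5/12)
line UT meets XG at V = (9/10, 3/10)
T = U + t·(V−U) with t = 5/6, so UT:TV = 5/6:1/6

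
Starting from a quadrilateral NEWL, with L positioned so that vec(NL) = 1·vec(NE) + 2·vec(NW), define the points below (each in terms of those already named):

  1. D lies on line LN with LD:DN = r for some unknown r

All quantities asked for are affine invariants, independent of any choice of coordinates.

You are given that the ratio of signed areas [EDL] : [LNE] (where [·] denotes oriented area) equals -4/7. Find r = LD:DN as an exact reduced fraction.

Assign N = (0, 0), E = (1, 0), W = (0, 1), L = (1, 2) — the answer is frame-independent, so this choice is without loss of generality.
1. With LD:DN = r, write λ = r/(r+1) so D = L + λ·(N−L); D is affine-linear in λ
Every point depending on D is an affine combination of D and λ-independent points, so each such coordinate is linear in λ; the λ² term in each signed area is a multiple of (N−L)×(N−L) = 0, so 2·[EDL] and 2·[LNE] are each linear in λ. Evaluating at λ=0 and λ=1:
  2·[EDL] = -2·λ,   2·[LNE] = 2
So [EDL]:[LNE] = (-2·λ) / (2). Setting this equal to -4/7:
  -2·λ = -4/7·(2)  ⇒  λ = 4/7
Then r = λ/(1−λ) = (4/7)/(3/7) = 4/3. Check: with r = 4/3, D = (3/7, 6/7) and [EDL]:[LNE] = -4/7 as required.

r = 4/3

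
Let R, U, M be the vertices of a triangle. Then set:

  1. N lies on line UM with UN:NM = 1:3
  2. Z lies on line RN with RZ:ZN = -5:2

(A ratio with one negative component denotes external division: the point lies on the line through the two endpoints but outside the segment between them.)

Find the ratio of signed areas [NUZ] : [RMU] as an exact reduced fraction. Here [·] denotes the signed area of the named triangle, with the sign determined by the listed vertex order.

[NUZ]:[RMU] = -1/6

Choose coordinates R = (0, 0), U = (1, 0), M = (0, 1).
1. N lies on line UM with UN:NM = 1:3 ⇒ N = (3/4, 1/4)
2. Z lies on line RN with RZ:ZN = -5:2 ⇒ Z = (5/4, 5/12)
2·[NUZ] = 1/6, 2·[RMU] = -1
[NUZ]:[RMU] = 1/6:-1 = -1/6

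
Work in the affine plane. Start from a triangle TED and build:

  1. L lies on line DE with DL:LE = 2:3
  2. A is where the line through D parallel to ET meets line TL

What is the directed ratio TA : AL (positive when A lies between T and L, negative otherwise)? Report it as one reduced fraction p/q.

TA:AL = -5/2

Assign T = (0, 0), E = (1, 0), D = (0, 1) — the answer is frame-independent, so this choice is without loss of generality.
1. L lies on line DE with DL:LE = 2:3 ⇒ L = (2/5, 3/5)
2. A is where the line through D parallel to ET meets line TL ⇒ A = (2/3, 1)
A = T + t·(L−T) with t = 5/3, so TA:AL = t:(1−t) = 5/3:-2/3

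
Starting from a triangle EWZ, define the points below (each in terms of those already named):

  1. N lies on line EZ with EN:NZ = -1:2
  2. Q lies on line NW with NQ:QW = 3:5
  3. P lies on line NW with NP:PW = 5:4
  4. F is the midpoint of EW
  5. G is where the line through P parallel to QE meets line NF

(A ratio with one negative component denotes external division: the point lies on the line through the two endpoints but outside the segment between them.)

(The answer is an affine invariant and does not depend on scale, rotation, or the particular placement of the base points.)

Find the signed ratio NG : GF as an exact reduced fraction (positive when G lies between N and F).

Assign E = (0, 0), W = (1, 0), Z = (0, 1) — the answer is frame-independent, so this choice is without loss of generality.
1. N lies on line EZ with EN:NZ = -1:2 ⇒ N = (0, -1)
2. Q lies on line NW with NQ:QW = 3:5 ⇒ Q = (3/8, -5/8)
3. P lies on line NW with NP:PW = 5:4 ⇒ P = (5/9, -4/9)
4. F is the midpoint of EW ⇒ F = (1/2, 0)
5. G is where the line through P parallel to QE meets line NF ⇒ G = (40/99, -19/99)
G = N + t·(F−N) with t = 80/99, so NG:GF = t:(1−t) = 80/99:19/99

NG:GF = 80/19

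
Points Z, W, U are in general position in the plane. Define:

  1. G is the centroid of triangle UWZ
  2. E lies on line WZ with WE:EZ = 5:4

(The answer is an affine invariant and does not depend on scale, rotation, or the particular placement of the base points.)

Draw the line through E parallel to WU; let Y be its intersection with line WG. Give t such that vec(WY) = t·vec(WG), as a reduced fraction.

Choose coordinates Z = (0, 0), W = (1, 0), U = (0, 1).
1. G is the centroid of triangle UWZ ⇒ G = (1/3, 1/3)
2. E lies on line WZ with WE:EZ = 5:4 ⇒ E = (4/9, 0)
through E parallel to WU: direction (-1, 1); meets WG at Y = (-1/9, 5/9)
Y = W + t·(G−W) with t = 5/3

t = 5/3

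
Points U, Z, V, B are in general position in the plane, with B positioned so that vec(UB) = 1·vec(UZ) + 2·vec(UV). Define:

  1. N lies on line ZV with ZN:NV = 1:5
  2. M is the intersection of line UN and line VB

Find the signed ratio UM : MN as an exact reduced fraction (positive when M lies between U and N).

Work in coordinates with U = (0, 0), Z = (1, 0), V = (0, 1), B = (1, 2).
1. N lies on line ZV with ZN:NV = 1:5 ⇒ N = (5/6, 1/6)
2. M is the intersection of line UN and line VB ⇒ M = (-5/4, -1/4)
M = U + t·(N−U) with t = -3/2, so UM:MN = t:(1−t) = -3/2:5/2

UM:MN = -3/5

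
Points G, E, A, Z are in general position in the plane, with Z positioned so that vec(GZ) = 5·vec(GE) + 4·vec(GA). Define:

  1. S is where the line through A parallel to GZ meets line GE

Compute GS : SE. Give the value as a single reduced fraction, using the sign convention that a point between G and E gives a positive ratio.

GS:SE = -5/9

Assign G = (0, 0), E = (1, 0), A = (0, 1), Z = (5, 4) — the answer is frame-independent, so this choice is without loss of generality.
1. S is where the line through A parallel to GZ meets line GE ⇒ S = (-5/4, 0)
S = G + t·(E−G) with t = -5/4, so GS:SE = t:(1−t) = -5/4:9/4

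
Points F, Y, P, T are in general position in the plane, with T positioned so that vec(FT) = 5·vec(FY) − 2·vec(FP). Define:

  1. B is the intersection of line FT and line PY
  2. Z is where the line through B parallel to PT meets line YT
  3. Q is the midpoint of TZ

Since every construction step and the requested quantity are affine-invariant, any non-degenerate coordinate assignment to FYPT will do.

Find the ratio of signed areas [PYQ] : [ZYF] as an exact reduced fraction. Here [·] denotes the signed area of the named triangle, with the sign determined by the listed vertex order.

[PYQ]:[ZYF] = -1/4

Assign F = (0, 0), Y = (1, 0), P = (0, 1), T = (5, -2) — the answer is frame-independent, so this choice is without loss of generality.
1. B is the intersection of line FT and line PY ⇒ B = (5/3, -2/3)
2. Z is where the line through B parallel to PT meets line YT ⇒ Z = (-5/3, 4/3)
3. Q is the midpoint of TZ ⇒ Q = (5/3, -1/3)
2·[PYQ] = 1/3, 2·[ZYF] = -4/3
[PYQ]:[ZYF] = 1/3:-4/3 = -1/4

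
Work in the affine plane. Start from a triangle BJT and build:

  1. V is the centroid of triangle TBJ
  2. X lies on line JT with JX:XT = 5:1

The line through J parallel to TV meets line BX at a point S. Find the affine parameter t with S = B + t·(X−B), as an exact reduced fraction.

t = 12/7

Set B = (0, 0), J = (1, 0), T = (0, 1); any affine frame gives the same invariant.
1. V is the centroid of triangle TBJ ⇒ V = (1/3, 1/3)
2. X lies on line JT with JX:XT = 5:1 ⇒ X = (1/6, 5/6)
through J parallel to TV: direction (1/3, -2/3); meets BX at S = (2/7, 10/7)
S = B + t·(X−B) with t = 12/7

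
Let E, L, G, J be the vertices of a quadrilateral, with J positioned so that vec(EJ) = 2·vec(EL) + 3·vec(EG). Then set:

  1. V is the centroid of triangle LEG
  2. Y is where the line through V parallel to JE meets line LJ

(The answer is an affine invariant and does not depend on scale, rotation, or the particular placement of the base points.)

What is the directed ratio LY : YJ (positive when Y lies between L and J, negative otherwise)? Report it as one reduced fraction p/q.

LY:YJ = 8

Work in coordinates with E = (0, 0), L = (1, 0), G = (0, 1), J = (2, 3).
1. V is the centroid of triangle LEG ⇒ V = (1/3, 1/3)
2. Y is where the line through V parallel to JE meets line LJ ⇒ Y = (17/9, 8/3)
Y = L + t·(J−L) with t = 8/9, so LY:YJ = t:(1−t) = 8/9:1/9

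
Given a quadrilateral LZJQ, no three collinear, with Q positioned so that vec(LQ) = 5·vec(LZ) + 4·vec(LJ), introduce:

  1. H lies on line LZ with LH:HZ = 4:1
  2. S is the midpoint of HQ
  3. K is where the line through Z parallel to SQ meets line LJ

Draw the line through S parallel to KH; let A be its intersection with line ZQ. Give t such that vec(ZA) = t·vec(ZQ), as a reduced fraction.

Work in coordinates with L = (0, 0), Z = (1, 0), J = (0, 1), Q = (5, 4).
1. H lies on line LZ with LH:HZ = 4:1 ⇒ H = (4/5, 0)
2. S is the midpoint of HQ ⇒ S = (29/10, 2)
3. K is where the line through Z parallel to SQ meets line LJ ⇒ K = (0, -20/21)
through S parallel to KH: direction (4/5, 20/21); meets ZQ at A = (19/8, 11/8)
A = Z + t·(Q−Z) with t = 11/32

t = 11/32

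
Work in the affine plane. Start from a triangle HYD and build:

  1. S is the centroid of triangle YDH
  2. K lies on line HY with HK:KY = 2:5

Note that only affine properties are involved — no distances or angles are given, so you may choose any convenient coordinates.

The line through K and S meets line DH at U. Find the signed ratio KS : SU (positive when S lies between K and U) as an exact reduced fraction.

KS:SU = -1/7

Choose coordinates H = (0, 0), Y = (1, 0), D = (0, 1).
1. S is the centroid of triangle YDH ⇒ S = (1/3, 1/3)
2. K lies on line HY with HK:KY = 2:5 ⇒ K = (2/7, 0)
line KS meets DH at U = (0, -2)
S = K + t·(U−K) with t = -1/6, so KS:SU = -1/6:7/6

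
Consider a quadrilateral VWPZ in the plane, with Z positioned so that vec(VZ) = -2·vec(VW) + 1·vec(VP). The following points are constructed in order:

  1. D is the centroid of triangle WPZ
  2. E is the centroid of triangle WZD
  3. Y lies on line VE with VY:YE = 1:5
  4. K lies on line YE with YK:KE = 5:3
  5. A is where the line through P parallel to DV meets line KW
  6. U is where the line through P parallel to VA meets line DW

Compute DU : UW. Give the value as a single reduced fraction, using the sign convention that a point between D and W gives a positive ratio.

DU:UW = -13/94

Choose coordinates V = (0, 0), W = (1, 0), P = (0, 1), Z = (-2, 1).
1. D is the centroid of triangle WPZ ⇒ D = (-1/3, 2/3)
2. E is the centroid of triangle WZD ⇒ E = (-4/9, 5/9)
3. Y lies on line VE with VY:YE = 1:5 ⇒ Y = (-2/27, 5/54)
4. K lies on line YE with YK:KE = 5:3 ⇒ K = (-11/36, 55/144)
5. A is where the line through P parallel to DV meets line KW ⇒ A = (133/321, 55/321)
6. U is where the line through P parallel to VA meets line DW ⇒ U = (-133/243, 188/243)
U = D + t·(W−D) with t = -13/81, so DU:UW = t:(1−t) = -13/81:94/81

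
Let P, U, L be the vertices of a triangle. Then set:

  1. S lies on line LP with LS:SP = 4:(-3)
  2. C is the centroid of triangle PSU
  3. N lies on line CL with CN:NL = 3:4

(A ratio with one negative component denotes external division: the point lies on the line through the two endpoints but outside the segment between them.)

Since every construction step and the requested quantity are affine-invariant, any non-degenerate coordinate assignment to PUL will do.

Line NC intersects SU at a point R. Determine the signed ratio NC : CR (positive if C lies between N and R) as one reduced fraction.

Choose coordinates P = (0, 0), U = (1, 0), L = (0, 1).
1. S lies on line LP with LS:SP = 4:(-3) ⇒ S = (0, -3)
2. C is the centroid of triangle PSU ⇒ C = (1/3, -1)
3. N lies on line CL with CN:NL = 3:4 ⇒ N = (4/21, -1/7)
line NC meets SU at R = (4/9, -5/3)
C = N + t·(R−N) with t = 9/16, so NC:CR = 9/16:7/16

NC:CR = 9/7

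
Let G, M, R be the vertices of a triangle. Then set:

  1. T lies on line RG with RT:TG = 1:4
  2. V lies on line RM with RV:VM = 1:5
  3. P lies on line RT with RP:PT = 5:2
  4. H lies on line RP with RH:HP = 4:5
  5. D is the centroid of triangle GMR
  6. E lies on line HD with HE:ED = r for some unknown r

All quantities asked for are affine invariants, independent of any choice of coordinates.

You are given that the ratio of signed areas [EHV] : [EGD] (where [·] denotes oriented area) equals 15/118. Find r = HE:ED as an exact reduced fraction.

Work in coordinates with G = (0, 0), M = (1, 0), R = (0, 1).
1. T lies on line RG with RT:TG = 1:4 ⇒ T = (0, 4/5)
2. V lies on line RM with RV:VM = 1:5 ⇒ V = (1/6, 5/6)
3. P lies on line RT with RP:PT = 5:2 ⇒ P = (0, 6/7)
4. H lies on line RP with RH:HP = 4:5 ⇒ H = (0, 59/63)
5. D is the centroid of triangle GMR ⇒ D = (1/3, 1/3)
6. With HE:ED = r, write λ = r/(r+1) so E = H + λ·(D−H); E is affine-linear in λ
Every point depending on E is an affine combination of E and λ-independent points, so each such coordinate is linear in λ; the λ² term in each signed area is a multiple of (D−H)×(D−H) = 0, so 2·[EHV] and 2·[EGD] are each linear in λ. Evaluating at λ=0 and λ=1:
  2·[EHV] = -25/378·λ,   2·[EGD] = -59/189·λ + 59/189
So [EHV]:[EGD] = (-25/378·λ) / (-59/189·λ + 59/189). Setting this equal to 15/118:
  -25/378·λ = 15/118·(-59/189·λ + 59/189)  ⇒  λ = -3/2
Then r = λ/(1−λ) = (-3/2)/(5/2) = -3/5. Check: with r = -3/5, E = (-1/2, 116/63) and [EHV]:[EGD] = 15/118 as required.

r = -3/5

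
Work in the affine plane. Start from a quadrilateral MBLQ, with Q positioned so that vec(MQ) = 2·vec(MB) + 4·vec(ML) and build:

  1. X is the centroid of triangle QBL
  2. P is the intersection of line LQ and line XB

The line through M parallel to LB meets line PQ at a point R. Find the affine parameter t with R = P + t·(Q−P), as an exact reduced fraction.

Work in coordinates with M = (0, 0), B = (1, 0), L = (0, 1), Q = (2, 4).
1. X is the centroid of triangle QBL ⇒ X = (1, 5/3)
2. P is the intersection of line LQ and line XB ⇒ P = (1, 5/2)
through M parallel to LB: direction (1, -1); meets PQ at R = (-2/5, 2/5)
R = P + t·(Q−P) with t = -7/5

t = -7/5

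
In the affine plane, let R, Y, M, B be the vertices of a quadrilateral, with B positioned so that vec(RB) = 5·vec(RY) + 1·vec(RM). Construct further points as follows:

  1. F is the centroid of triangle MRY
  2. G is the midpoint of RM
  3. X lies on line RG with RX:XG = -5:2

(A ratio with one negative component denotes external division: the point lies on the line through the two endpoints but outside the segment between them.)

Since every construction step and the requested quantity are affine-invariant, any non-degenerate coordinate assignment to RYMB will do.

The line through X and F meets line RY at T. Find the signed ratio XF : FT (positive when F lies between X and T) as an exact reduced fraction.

Choose coordinates R = (0, 0), Y = (1, 0), M = (0, 1), B = (5, 1).
1. F is the centroid of triangle MRY ⇒ F = (1/3, 1/3)
2. G is the midpoint of RM ⇒ G = (0, 1/2)
3. X lies on line RG with RX:XG = -5:2 ⇒ X = (0, 5/6)
line XF meets RY at T = (5/9, 0)
F = X + t·(T−X) with t = 3/5, so XF:FT = 3/5:2/5

XF:FT = 3/2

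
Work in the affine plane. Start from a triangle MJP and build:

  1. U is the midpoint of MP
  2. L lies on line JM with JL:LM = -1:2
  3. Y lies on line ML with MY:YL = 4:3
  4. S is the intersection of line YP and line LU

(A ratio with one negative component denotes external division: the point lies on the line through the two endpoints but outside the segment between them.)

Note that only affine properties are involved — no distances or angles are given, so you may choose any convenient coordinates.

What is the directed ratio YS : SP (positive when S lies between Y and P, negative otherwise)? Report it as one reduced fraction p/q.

Set M = (0, 0), J = (1, 0), P = (0, 1); any affine frame gives the same invariant.
1. U is the midpoint of MP ⇒ U = (0, 1/2)
2. L lies on line JM with JL:LM = -1:2 ⇒ L = (2, 0)
3. Y lies on line ML with MY:YL = 4:3 ⇒ Y = (8/7, 0)
4. S is the intersection of line YP and line LU ⇒ S = (4/5, 3/10)
S = Y + t·(P−Y) with t = 3/10, so YS:SP = t:(1−t) = 3/10:7/10

YS:SP = 3/7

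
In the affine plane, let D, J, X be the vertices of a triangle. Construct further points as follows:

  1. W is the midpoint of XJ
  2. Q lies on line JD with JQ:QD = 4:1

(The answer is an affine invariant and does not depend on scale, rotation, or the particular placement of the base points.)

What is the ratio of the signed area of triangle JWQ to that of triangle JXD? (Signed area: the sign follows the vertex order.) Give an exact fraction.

Set D = (0, 0), J = (1, 0), X = (0, 1); any affine frame gives the same invariant.
1. W is the midpoint of XJ ⇒ W = (1/2, 1/2)
2. Q lies on line JD with JQ:QD = 4:1 ⇒ Q = (1/5, 0)
2·[JWQ] = 2/5, 2·[JXD] = 1
[JWQ]:[JXD] = 2/5:1 = 2/5

[JWQ]:[JXD] = 2/5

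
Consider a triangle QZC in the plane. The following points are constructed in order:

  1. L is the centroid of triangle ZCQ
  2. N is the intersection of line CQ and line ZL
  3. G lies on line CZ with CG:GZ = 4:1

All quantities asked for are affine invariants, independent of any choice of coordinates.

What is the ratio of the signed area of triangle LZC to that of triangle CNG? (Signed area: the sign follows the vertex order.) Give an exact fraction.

[LZC]:[CNG] = 5/6

Work in coordinates with Q = (0, 0), Z = (1, 0), C = (0, 1).
1. L is the centroid of triangle ZCQ ⇒ L = (1/3, 1/3)
2. N is the intersection of line CQ and line ZL ⇒ N = (0, 1/2)
3. G lies on line CZ with CG:GZ = 4:1 ⇒ G = (4/5, 1/5)
2·[LZC] = 1/3, 2·[CNG] = 2/5
[LZC]:[CNG] = 1/3:2/5 = 5/6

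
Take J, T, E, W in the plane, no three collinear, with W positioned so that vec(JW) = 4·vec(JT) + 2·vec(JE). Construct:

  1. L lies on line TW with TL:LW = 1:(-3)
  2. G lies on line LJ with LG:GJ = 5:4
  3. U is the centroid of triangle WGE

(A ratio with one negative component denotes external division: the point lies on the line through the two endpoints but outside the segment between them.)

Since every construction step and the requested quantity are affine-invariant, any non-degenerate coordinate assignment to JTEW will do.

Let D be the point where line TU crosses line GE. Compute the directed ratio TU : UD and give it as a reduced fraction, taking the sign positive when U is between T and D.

TU:UD = -1/10

Choose coordinates J = (0, 0), T = (1, 0), E = (0, 1), W = (4, 2).
1. L lies on line TW with TL:LW = 1:(-3) ⇒ L = (-1/2, -1)
2. G lies on line LJ with LG:GJ = 5:4 ⇒ G = (-2/9, -4/9)
3. U is the centroid of triangle WGE ⇒ U = (34/27, 23/27)
line TU meets GE at D = (-4/3, -23/3)
U = T + t·(D−T) with t = -1/9, so TU:UD = -1/9:10/9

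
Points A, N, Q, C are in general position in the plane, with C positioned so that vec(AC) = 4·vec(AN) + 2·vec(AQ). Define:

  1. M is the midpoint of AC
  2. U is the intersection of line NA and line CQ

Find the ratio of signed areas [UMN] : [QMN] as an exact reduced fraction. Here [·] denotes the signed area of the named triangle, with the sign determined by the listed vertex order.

Set A = (0, 0), N = (1, 0), Q = (0, 1), C = (4, 2); any affine frame gives the same invariant.
1. M is the midpoint of AC ⇒ M = (2, 1)
2. U is the intersection of line NA and line CQ ⇒ U = (-4, 0)
2·[UMN] = -5, 2·[QMN] = -2
[UMN]:[QMN] = -5:-2 = 5/2

[UMN]:[QMN] = 5/2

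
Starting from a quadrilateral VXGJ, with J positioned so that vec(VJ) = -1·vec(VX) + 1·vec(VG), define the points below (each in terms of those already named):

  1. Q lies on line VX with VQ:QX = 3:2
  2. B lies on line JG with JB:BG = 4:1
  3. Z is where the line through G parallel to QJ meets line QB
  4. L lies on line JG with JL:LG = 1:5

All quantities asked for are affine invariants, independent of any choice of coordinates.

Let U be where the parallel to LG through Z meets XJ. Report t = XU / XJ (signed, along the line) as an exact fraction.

t = 5/4

Choose coordinates V = (0, 0), X = (1, 0), G = (0, 1), J = (-1, 1).
1. Q lies on line VX with VQ:QX = 3:2 ⇒ Q = (3/5, 0)
2. B lies on line JG with JB:BG = 4:1 ⇒ B = (-1/5, 1)
3. Z is where the line through G parallel to QJ meets line QB ⇒ Z = (-2/5, 5/4)
4. L lies on line JG with JL:LG = 1:5 ⇒ L = (-5/6, 1)
through Z parallel to LG: direction (5/6, 0); meets XJ at U = (-3/2, 5/4)
U = X + t·(J−X) with t = 5/4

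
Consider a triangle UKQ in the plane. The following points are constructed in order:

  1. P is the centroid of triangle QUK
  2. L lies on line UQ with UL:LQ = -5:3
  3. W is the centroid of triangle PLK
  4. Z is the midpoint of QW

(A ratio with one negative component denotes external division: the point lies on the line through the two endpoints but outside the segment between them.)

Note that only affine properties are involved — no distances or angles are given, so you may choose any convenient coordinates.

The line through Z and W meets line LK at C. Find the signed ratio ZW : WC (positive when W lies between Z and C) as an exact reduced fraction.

ZW:WC = 19/16

Work in coordinates with U = (0, 0), K = (1, 0), Q = (0, 1).
1. P is the centroid of triangle QUK ⇒ P = (1/3, 1/3)
2. L lies on line UQ with UL:LQ = -5:3 ⇒ L = (0, 5/2)
3. W is the centroid of triangle PLK ⇒ W = (4/9, 17/18)
4. Z is the midpoint of QW ⇒ Z = (2/9, 35/36)
line ZW meets LK at C = (12/19, 35/38)
W = Z + t·(C−Z) with t = 19/35, so ZW:WC = 19/35:16/35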